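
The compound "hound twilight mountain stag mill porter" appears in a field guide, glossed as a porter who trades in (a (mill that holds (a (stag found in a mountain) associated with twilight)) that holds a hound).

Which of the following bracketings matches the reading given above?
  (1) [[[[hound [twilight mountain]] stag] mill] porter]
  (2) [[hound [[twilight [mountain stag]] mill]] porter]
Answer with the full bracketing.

[[hound [[twilight [mountain stag]] mill]] porter]

The paraphrase's head is the "porter" part ("porter"); its modifier is "hound twilight mountain stag mill".
That top-level split, carried through the inner groups, gives [[hound [[twilight [mountain stag]] mill]] porter].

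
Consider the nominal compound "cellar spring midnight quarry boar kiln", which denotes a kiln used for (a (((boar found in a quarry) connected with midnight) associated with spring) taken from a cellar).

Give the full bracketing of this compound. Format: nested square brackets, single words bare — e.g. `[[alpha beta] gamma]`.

The outermost head in the paraphrase is "kiln", modified by "cellar spring midnight quarry boar".
Within "cellar spring midnight quarry boar", the head is "boar" (specifically "spring midnight quarry boar") and the modifier is "cellar".
Within "spring midnight quarry boar", the head is "boar" (specifically "midnight quarry boar") and the modifier is "spring".
Within "midnight quarry boar", the head is "boar" (specifically "quarry boar") and the modifier is "midnight".
Within "quarry boar", the head is "boar" and the modifier is "quarry".
Putting it together: [[cellar [spring [midnight [quarry boar]]]] kiln].

[[cellar [spring [midnight [quarry boar]]]] kiln]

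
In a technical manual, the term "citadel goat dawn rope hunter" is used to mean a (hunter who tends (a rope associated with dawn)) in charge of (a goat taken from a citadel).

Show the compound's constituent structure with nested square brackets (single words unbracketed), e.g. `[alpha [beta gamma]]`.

[[citadel goat] [[dawn rope] hunter]]

Overall it is a kind of hunter (specifically "dawn rope hunter"); the modifier is "citadel goat".
"citadel goat" → head "goat", modifier "citadel".
"dawn rope hunter" → head "hunter", modifier "dawn rope".
"dawn rope" → head "rope", modifier "dawn".
Assembled: [[citadel goat] [[dawn rope] hunter]].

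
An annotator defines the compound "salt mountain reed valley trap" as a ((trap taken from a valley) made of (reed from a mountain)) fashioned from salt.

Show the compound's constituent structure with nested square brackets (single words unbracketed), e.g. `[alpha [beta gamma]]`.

[salt [[mountain reed] [valley trap]]]

Whole compound: head "trap" (specifically "mountain reed valley trap"), modifier "salt".
Inside "mountain reed valley trap": head "trap" (specifically "valley trap"), modifier "mountain reed".
Inside "mountain reed": head "reed", modifier "mountain".
Inside "valley trap": head "trap", modifier "valley".
Putting it together: [salt [[mountain reed] [valley trap]]].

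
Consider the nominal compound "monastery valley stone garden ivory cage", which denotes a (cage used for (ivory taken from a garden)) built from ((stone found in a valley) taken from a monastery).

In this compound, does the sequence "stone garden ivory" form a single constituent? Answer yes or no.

The top-level split is [monastery valley stone] [garden ivory cage]; the full structure is [[monastery [valley stone]] [[garden ivory] cage]].
"stone garden ivory" straddles a constituent boundary, so it is not a single unit.

no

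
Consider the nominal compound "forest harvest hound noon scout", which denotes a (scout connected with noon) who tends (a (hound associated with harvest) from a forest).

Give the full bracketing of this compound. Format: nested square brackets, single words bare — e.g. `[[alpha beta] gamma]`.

At the top level: head "scout" (specifically "noon scout"); modifier "forest harvest hound".
"forest harvest hound" → head "hound" (specifically "harvest hound"), modifier "forest".
"harvest hound" → head "hound", modifier "harvest".
"noon scout" → head "scout", modifier "noon".
So the structure is [[forest [harvest hound]] [noon scout]].

[[forest [harvest hound]] [noon scout]]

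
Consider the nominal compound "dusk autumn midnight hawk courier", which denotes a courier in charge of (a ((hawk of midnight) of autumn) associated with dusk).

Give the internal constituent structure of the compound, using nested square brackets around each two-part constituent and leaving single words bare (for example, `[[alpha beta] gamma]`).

[[dusk [autumn [midnight hawk]]] courier]

Whole compound: head "courier", modifier "dusk autumn midnight hawk".
"dusk autumn midnight hawk" → head "hawk" (specifically "autumn midnight hawk"), modifier "dusk".
"autumn midnight hawk" → head "hawk" (specifically "midnight hawk"), modifier "autumn".
"midnight hawk" → head "hawk", modifier "midnight".
Assembled: [[dusk [autumn [midnight hawk]]] courier].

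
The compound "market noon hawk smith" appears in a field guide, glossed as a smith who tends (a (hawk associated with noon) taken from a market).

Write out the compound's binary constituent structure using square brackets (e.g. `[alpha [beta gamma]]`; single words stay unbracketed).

The outermost head in the paraphrase is "smith", modified by "market noon hawk".
"market noon hawk" → head "hawk" (specifically "noon hawk"), modifier "market".
"noon hawk" → head "hawk", modifier "noon".
So the structure is [[market [noon hawk]] smith].

[[market [noon hawk]] smith]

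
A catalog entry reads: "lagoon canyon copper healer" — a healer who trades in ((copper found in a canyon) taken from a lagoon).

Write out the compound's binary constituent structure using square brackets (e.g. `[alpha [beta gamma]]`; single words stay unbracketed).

[[lagoon [canyon copper]] healer]

At the top level: head "healer"; modifier "lagoon canyon copper".
Inside "lagoon canyon copper": head "copper" (specifically "canyon copper"), modifier "lagoon".
Inside "canyon copper": head "copper", modifier "canyon".
So the structure is [[lagoon [canyon copper]] healer].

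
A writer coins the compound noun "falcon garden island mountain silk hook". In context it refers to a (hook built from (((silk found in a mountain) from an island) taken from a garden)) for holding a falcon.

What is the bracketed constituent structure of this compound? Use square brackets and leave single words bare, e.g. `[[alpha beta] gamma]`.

Whole compound: head "hook" (specifically "garden island mountain silk hook"), modifier "falcon".
"garden island mountain silk hook" → head "hook", modifier "garden island mountain silk".
"garden island mountain silk" → head "silk" (specifically "island mountain silk"), modifier "garden".
"island mountain silk" → head "silk" (specifically "mountain silk"), modifier "island".
"mountain silk" → head "silk", modifier "mountain".
Assembled: [falcon [[garden [island [mountain silk]]] hook]].

[falcon [[garden [island [mountain silk]]] hook]]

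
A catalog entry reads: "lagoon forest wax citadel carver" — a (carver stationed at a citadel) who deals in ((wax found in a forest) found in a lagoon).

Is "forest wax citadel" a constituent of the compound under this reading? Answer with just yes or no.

no

The top-level split is [lagoon forest wax] [citadel carver]; the full structure is [[lagoon [forest wax]] [citadel carver]].
"forest wax citadel" straddles a constituent boundary, so it is not a single unit.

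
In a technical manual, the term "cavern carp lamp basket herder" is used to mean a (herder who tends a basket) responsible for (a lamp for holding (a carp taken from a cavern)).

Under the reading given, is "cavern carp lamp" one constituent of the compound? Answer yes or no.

The paraphrase groups the words so that "cavern carp lamp" is one unit: it corresponds to a single parenthesized sub-phrase.
The full structure is [[[cavern carp] lamp] [basket herder]], in which [cavern carp lamp] is a constituent.

yes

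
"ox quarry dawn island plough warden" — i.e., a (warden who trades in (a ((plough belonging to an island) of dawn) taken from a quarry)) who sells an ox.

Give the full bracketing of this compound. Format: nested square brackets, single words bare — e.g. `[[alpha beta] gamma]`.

[ox [[quarry [dawn [island plough]]] warden]]

At the top level: head "warden" (specifically "quarry dawn island plough warden"); modifier "ox".
Inside "quarry dawn island plough warden": head "warden", modifier "quarry dawn island plough".
Inside "quarry dawn island plough": head "plough" (specifically "dawn island plough"), modifier "quarry".
Inside "dawn island plough": head "plough" (specifically "island plough"), modifier "dawn".
Inside "island plough": head "plough", modifier "island".
Putting it together: [ox [[quarry [dawn [island plough]]] warden]].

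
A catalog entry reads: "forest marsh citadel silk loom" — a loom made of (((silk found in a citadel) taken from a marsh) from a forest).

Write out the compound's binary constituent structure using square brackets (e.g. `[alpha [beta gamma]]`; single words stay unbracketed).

[[forest [marsh [citadel silk]]] loom]

Overall it is a kind of loom; the modifier is "forest marsh citadel silk".
Inside "forest marsh citadel silk": head "silk" (specifically "marsh citadel silk"), modifier "forest".
Inside "marsh citadel silk": head "silk" (specifically "citadel silk"), modifier "marsh".
Inside "citadel silk": head "silk", modifier "citadel".
Assembled: [[forest [marsh [citadel silk]]] loom].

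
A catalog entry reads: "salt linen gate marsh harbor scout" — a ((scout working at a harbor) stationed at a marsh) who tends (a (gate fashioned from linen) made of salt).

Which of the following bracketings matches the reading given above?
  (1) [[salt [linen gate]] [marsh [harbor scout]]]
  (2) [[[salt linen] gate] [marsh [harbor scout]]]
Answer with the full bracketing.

The paraphrase's head is the "scout" part ("marsh harbor scout"); its modifier is "salt linen gate".
That top-level split, carried through the inner groups, gives [[salt [linen gate]] [marsh [harbor scout]]].

[[salt [linen gate]] [marsh [harbor scout]]]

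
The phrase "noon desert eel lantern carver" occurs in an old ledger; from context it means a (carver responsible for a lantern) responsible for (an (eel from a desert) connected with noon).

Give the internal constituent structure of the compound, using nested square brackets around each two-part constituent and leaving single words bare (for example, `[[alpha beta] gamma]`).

Overall it is a kind of carver (specifically "lantern carver"); the modifier is "noon desert eel".
Inside "noon desert eel": head "eel" (specifically "desert eel"), modifier "noon".
Inside "desert eel": head "eel", modifier "desert".
Inside "lantern carver": head "carver", modifier "lantern".
So the structure is [[noon [desert eel]] [lantern carver]].

[[noon [desert eel]] [lantern carver]]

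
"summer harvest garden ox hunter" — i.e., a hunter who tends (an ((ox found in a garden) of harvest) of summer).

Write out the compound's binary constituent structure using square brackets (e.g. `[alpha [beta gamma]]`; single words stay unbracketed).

[[summer [harvest [garden ox]]] hunter]

At the top level: head "hunter"; modifier "summer harvest garden ox".
Inside "summer harvest garden ox": head "ox" (specifically "harvest garden ox"), modifier "summer".
Inside "harvest garden ox": head "ox" (specifically "garden ox"), modifier "harvest".
Inside "garden ox": head "ox", modifier "garden".
Putting it together: [[summer [harvest [garden ox]]] hunter].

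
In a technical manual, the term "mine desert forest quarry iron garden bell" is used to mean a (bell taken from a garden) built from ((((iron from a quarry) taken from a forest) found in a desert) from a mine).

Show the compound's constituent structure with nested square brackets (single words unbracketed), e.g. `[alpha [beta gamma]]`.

At the top level: head "bell" (specifically "garden bell"); modifier "mine desert forest quarry iron".
"mine desert forest quarry iron" → head "iron" (specifically "desert forest quarry iron"), modifier "mine".
"desert forest quarry iron" → head "iron" (specifically "forest quarry iron"), modifier "desert".
"forest quarry iron" → head "iron" (specifically "quarry iron"), modifier "forest".
"quarry iron" → head "iron", modifier "quarry".
"garden bell" → head "bell", modifier "garden".
Assembled: [[mine [desert [forest [quarry iron]]]] [garden bell]].

[[mine [desert [forest [quarry iron]]]] [garden bell]]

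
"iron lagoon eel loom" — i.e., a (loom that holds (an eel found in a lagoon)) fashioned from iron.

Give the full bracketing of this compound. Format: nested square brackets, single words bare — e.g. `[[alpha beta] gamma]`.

[iron [[lagoon eel] loom]]

Overall it is a kind of loom (specifically "lagoon eel loom"); the modifier is "iron".
"lagoon eel loom" → head "loom", modifier "lagoon eel".
"lagoon eel" → head "eel", modifier "lagoon".
Putting it together: [iron [[lagoon eel] loom]].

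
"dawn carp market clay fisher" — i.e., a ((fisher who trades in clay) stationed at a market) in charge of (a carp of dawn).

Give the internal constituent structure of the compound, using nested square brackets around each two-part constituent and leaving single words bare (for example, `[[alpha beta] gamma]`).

[[dawn carp] [market [clay fisher]]]

Overall it is a kind of fisher (specifically "market clay fisher"); the modifier is "dawn carp".
Inside "dawn carp": head "carp", modifier "dawn".
Inside "market clay fisher": head "fisher" (specifically "clay fisher"), modifier "market".
Inside "clay fisher": head "fisher", modifier "clay".
So the structure is [[dawn carp] [market [clay fisher]]].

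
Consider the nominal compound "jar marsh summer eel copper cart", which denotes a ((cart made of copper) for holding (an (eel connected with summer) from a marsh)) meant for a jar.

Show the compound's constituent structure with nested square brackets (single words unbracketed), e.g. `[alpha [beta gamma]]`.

[jar [[marsh [summer eel]] [copper cart]]]

At the top level: head "cart" (specifically "marsh summer eel copper cart"); modifier "jar".
Inside "marsh summer eel copper cart": head "cart" (specifically "copper cart"), modifier "marsh summer eel".
Inside "marsh summer eel": head "eel" (specifically "summer eel"), modifier "marsh".
Inside "summer eel": head "eel", modifier "summer".
Inside "copper cart": head "cart", modifier "copper".
Assembled: [jar [[marsh [summer eel]] [copper cart]]].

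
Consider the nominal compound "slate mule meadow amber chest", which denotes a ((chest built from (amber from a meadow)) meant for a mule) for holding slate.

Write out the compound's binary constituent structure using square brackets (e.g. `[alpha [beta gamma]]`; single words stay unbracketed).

Overall it is a kind of chest (specifically "mule meadow amber chest"); the modifier is "slate".
Inside "mule meadow amber chest": head "chest" (specifically "meadow amber chest"), modifier "mule".
Inside "meadow amber chest": head "chest", modifier "meadow amber".
Inside "meadow amber": head "amber", modifier "meadow".
Assembled: [slate [mule [[meadow amber] chest]]].

[slate [mule [[meadow amber] chest]]]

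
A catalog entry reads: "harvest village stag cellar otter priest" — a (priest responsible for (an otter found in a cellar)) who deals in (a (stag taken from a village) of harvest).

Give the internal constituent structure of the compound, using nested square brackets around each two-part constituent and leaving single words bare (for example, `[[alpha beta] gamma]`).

[[harvest [village stag]] [[cellar otter] priest]]

The outermost head in the paraphrase is "priest" (specifically "cellar otter priest"), modified by "harvest village stag".
Inside "harvest village stag": head "stag" (specifically "village stag"), modifier "harvest".
Inside "village stag": head "stag", modifier "village".
Inside "cellar otter priest": head "priest", modifier "cellar otter".
Inside "cellar otter": head "otter", modifier "cellar".
So the structure is [[harvest [village stag]] [[cellar otter] priest]].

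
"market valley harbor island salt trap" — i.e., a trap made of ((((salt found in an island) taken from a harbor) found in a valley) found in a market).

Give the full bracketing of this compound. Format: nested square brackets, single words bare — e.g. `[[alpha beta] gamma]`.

[[market [valley [harbor [island salt]]]] trap]

Overall it is a kind of trap; the modifier is "market valley harbor island salt".
Within "market valley harbor island salt", the head is "salt" (specifically "valley harbor island salt") and the modifier is "market".
Within "valley harbor island salt", the head is "salt" (specifically "harbor island salt") and the modifier is "valley".
Within "harbor island salt", the head is "salt" (specifically "island salt") and the modifier is "harbor".
Within "island salt", the head is "salt" and the modifier is "island".
Putting it together: [[market [valley [harbor [island salt]]]] trap].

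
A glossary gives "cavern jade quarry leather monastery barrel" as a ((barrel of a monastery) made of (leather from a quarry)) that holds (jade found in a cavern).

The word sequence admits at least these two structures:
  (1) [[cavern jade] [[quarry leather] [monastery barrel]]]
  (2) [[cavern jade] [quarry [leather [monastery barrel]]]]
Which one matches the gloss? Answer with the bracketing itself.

The paraphrase's head is the "barrel" part ("quarry leather monastery barrel"); its modifier is "cavern jade".
That top-level split, carried through the inner groups, gives [[cavern jade] [[quarry leather] [monastery barrel]]].

[[cavern jade] [[quarry leather] [monastery barrel]]]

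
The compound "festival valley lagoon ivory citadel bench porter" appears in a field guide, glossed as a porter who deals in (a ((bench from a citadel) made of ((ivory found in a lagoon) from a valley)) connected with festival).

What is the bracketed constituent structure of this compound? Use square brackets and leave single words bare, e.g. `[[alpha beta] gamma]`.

[[festival [[valley [lagoon ivory]] [citadel bench]]] porter]

Whole compound: head "porter", modifier "festival valley lagoon ivory citadel bench".
Within "festival valley lagoon ivory citadel bench", the head is "bench" (specifically "valley lagoon ivory citadel bench") and the modifier is "festival".
Within "valley lagoon ivory citadel bench", the head is "bench" (specifically "citadel bench") and the modifier is "valley lagoon ivory".
Within "valley lagoon ivory", the head is "ivory" (specifically "lagoon ivory") and the modifier is "valley".
Within "lagoon ivory", the head is "ivory" and the modifier is "lagoon".
Within "citadel bench", the head is "bench" and the modifier is "citadel".
So the structure is [[festival [[valley [lagoon ivory]] [citadel bench]]] porter].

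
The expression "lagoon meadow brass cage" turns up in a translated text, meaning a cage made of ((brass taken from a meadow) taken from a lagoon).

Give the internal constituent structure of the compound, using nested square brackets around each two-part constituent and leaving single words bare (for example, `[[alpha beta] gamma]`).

[[lagoon [meadow brass]] cage]

Overall it is a kind of cage; the modifier is "lagoon meadow brass".
Within "lagoon meadow brass", the head is "brass" (specifically "meadow brass") and the modifier is "lagoon".
Within "meadow brass", the head is "brass" and the modifier is "meadow".
Assembled: [[lagoon [meadow brass]] cage].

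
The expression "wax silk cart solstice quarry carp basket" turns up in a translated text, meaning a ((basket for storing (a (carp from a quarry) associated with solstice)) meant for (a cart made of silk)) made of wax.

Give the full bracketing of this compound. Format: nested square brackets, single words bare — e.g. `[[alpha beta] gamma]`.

Whole compound: head "basket" (specifically "silk cart solstice quarry carp basket"), modifier "wax".
Within "silk cart solstice quarry carp basket", the head is "basket" (specifically "solstice quarry carp basket") and the modifier is "silk cart".
Within "silk cart", the head is "cart" and the modifier is "silk".
Within "solstice quarry carp basket", the head is "basket" and the modifier is "solstice quarry carp".
Within "solstice quarry carp", the head is "carp" (specifically "quarry carp") and the modifier is "solstice".
Within "quarry carp", the head is "carp" and the modifier is "quarry".
Putting it together: [wax [[silk cart] [[solstice [quarry carp]] basket]]].

[wax [[silk cart] [[solstice [quarry carp]] basket]]]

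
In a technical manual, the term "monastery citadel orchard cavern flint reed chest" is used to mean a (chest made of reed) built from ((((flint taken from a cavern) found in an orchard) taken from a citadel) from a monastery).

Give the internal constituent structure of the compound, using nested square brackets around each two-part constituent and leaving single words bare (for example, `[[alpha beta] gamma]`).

[[monastery [citadel [orchard [cavern flint]]]] [reed chest]]

Whole compound: head "chest" (specifically "reed chest"), modifier "monastery citadel orchard cavern flint".
Inside "monastery citadel orchard cavern flint": head "flint" (specifically "citadel orchard cavern flint"), modifier "monastery".
Inside "citadel orchard cavern flint": head "flint" (specifically "orchard cavern flint"), modifier "citadel".
Inside "orchard cavern flint": head "flint" (specifically "cavern flint"), modifier "orchard".
Inside "cavern flint": head "flint", modifier "cavern".
Inside "reed chest": head "chest", modifier "reed".
Assembled: [[monastery [citadel [orchard [cavern flint]]]] [reed chest]].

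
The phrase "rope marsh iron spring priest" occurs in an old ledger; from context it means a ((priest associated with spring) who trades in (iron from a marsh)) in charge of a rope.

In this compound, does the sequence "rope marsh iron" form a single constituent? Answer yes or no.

The top-level split is [rope] [marsh iron spring priest]; the full structure is [rope [[marsh iron] [spring priest]]].
"rope marsh iron" straddles a constituent boundary, so it is not a single unit.

no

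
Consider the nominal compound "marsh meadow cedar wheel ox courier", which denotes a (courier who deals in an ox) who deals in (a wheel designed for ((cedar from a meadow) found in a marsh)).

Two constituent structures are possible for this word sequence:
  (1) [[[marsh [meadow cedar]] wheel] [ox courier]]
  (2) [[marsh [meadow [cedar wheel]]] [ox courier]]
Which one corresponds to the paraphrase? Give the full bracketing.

The paraphrase's head is the "courier" part ("ox courier"); its modifier is "marsh meadow cedar wheel".
That top-level split, carried through the inner groups, gives [[[marsh [meadow cedar]] wheel] [ox courier]].

[[[marsh [meadow cedar]] wheel] [ox courier]]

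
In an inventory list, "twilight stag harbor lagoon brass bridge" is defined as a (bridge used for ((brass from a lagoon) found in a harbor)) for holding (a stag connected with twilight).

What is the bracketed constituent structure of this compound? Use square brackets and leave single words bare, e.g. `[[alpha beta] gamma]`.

The outermost head in the paraphrase is "bridge" (specifically "harbor lagoon brass bridge"), modified by "twilight stag".
Inside "twilight stag": head "stag", modifier "twilight".
Inside "harbor lagoon brass bridge": head "bridge", modifier "harbor lagoon brass".
Inside "harbor lagoon brass": head "brass" (specifically "lagoon brass"), modifier "harbor".
Inside "lagoon brass": head "brass", modifier "lagoon".
So the structure is [[twilight stag] [[harbor [lagoon brass]] bridge]].

[[twilight stag] [[harbor [lagoon brass]] bridge]]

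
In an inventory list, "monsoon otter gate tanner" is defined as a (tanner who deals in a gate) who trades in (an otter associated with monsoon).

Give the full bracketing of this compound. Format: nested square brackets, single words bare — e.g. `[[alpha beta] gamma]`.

At the top level: head "tanner" (specifically "gate tanner"); modifier "monsoon otter".
Within "monsoon otter", the head is "otter" and the modifier is "monsoon".
Within "gate tanner", the head is "tanner" and the modifier is "gate".
Putting it together: [[monsoon otter] [gate tanner]].

[[monsoon otter] [gate tanner]]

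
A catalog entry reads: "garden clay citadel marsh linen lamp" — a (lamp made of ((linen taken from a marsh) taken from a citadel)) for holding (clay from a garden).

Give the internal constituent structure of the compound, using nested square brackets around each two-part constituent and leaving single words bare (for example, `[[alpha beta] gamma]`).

At the top level: head "lamp" (specifically "citadel marsh linen lamp"); modifier "garden clay".
"garden clay" → head "clay", modifier "garden".
"citadel marsh linen lamp" → head "lamp", modifier "citadel marsh linen".
"citadel marsh linen" → head "linen" (specifically "marsh linen"), modifier "citadel".
"marsh linen" → head "linen", modifier "marsh".
Assembled: [[garden clay] [[citadel [marsh linen]] lamp]].

[[garden clay] [[citadel [marsh linen]] lamp]]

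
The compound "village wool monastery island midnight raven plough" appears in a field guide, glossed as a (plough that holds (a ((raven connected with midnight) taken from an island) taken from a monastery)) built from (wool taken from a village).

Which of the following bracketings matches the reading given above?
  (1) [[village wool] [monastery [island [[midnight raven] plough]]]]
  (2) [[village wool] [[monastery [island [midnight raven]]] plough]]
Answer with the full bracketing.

[[village wool] [[monastery [island [midnight raven]]] plough]]

The paraphrase's head is the "plough" part ("monastery island midnight raven plough"); its modifier is "village wool".
That top-level split, carried through the inner groups, gives [[village wool] [[monastery [island [midnight raven]]] plough]].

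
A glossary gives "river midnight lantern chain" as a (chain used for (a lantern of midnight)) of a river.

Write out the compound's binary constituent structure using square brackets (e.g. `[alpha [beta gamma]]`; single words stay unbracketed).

The outermost head in the paraphrase is "chain" (specifically "midnight lantern chain"), modified by "river".
"midnight lantern chain" → head "chain", modifier "midnight lantern".
"midnight lantern" → head "lantern", modifier "midnight".
Putting it together: [river [[midnight lantern] chain]].

[river [[midnight lantern] chain]]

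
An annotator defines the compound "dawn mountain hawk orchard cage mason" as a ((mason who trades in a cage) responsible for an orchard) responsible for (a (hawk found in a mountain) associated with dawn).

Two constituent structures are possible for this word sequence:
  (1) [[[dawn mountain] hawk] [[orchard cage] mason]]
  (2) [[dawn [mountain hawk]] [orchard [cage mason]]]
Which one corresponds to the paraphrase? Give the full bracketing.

The paraphrase's head is the "mason" part ("orchard cage mason"); its modifier is "dawn mountain hawk".
That top-level split, carried through the inner groups, gives [[dawn [mountain hawk]] [orchard [cage mason]]].

[[dawn [mountain hawk]] [orchard [cage mason]]]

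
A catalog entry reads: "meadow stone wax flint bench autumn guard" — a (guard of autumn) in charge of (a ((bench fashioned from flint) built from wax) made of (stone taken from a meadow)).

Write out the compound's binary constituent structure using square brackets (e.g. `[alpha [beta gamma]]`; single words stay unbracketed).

Whole compound: head "guard" (specifically "autumn guard"), modifier "meadow stone wax flint bench".
Within "meadow stone wax flint bench", the head is "bench" (specifically "wax flint bench") and the modifier is "meadow stone".
Within "meadow stone", the head is "stone" and the modifier is "meadow".
Within "wax flint bench", the head is "bench" (specifically "flint bench") and the modifier is "wax".
Within "flint bench", the head is "bench" and the modifier is "flint".
Within "autumn guard", the head is "guard" and the modifier is "autumn".
Assembled: [[[meadow stone] [wax [flint bench]]] [autumn guard]].

[[[meadow stone] [wax [flint bench]]] [autumn guard]]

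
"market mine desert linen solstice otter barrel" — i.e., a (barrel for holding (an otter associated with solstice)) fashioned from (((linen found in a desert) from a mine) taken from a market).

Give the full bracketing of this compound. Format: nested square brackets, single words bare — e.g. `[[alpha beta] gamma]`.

[[market [mine [desert linen]]] [[solstice otter] barrel]]

Overall it is a kind of barrel (specifically "solstice otter barrel"); the modifier is "market mine desert linen".
"market mine desert linen" → head "linen" (specifically "mine desert linen"), modifier "market".
"mine desert linen" → head "linen" (specifically "desert linen"), modifier "mine".
"desert linen" → head "linen", modifier "desert".
"solstice otter barrel" → head "barrel", modifier "solstice otter".
"solstice otter" → head "otter", modifier "solstice".
Assembled: [[market [mine [desert linen]]] [[solstice otter] barrel]].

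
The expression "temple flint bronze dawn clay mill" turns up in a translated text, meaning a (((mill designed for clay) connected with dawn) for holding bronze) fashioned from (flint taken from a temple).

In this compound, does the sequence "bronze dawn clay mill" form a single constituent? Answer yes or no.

The paraphrase groups the words so that "bronze dawn clay mill" is one unit: it corresponds to a single parenthesized sub-phrase.
The full structure is [[temple flint] [bronze [dawn [clay mill]]]], in which [bronze dawn clay mill] is a constituent.

yes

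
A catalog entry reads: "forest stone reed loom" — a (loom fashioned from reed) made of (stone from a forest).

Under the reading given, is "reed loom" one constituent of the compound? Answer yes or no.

The paraphrase groups the words so that "reed loom" is one unit: it corresponds to a single parenthesized sub-phrase.
The full structure is [[forest stone] [reed loom]], in which [reed loom] is a constituent.

yes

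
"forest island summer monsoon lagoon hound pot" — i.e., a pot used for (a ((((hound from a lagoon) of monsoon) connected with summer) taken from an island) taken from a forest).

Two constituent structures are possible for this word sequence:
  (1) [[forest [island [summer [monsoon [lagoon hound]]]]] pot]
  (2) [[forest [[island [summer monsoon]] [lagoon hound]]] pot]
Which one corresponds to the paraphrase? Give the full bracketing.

[[forest [island [summer [monsoon [lagoon hound]]]]] pot]

The paraphrase's head is the "pot" part ("pot"); its modifier is "forest island summer monsoon lagoon hound".
That top-level split, carried through the inner groups, gives [[forest [island [summer [monsoon [lagoon hound]]]]] pot].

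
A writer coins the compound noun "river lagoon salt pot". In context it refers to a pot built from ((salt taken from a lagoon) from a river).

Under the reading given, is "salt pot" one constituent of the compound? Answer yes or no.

no

The top-level split is [river lagoon salt] [pot]; the full structure is [[river [lagoon salt]] pot].
"salt pot" straddles a constituent boundary, so it is not a single unit.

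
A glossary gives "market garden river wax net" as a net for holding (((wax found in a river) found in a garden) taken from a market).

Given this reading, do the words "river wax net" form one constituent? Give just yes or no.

The top-level split is [market garden river wax] [net]; the full structure is [[market [garden [river wax]]] net].
"river wax net" straddles a constituent boundary, so it is not a single unit.

no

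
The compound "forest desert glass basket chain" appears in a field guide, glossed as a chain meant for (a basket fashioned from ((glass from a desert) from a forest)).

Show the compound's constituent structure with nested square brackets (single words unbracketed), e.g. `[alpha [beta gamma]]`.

[[[forest [desert glass]] basket] chain]

Whole compound: head "chain", modifier "forest desert glass basket".
Within "forest desert glass basket", the head is "basket" and the modifier is "forest desert glass".
Within "forest desert glass", the head is "glass" (specifically "desert glass") and the modifier is "forest".
Within "desert glass", the head is "glass" and the modifier is "desert".
Putting it together: [[[forest [desert glass]] basket] chain].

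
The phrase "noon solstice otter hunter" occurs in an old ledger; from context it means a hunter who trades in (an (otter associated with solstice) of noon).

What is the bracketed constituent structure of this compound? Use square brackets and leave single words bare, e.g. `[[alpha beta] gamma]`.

[[noon [solstice otter]] hunter]

At the top level: head "hunter"; modifier "noon solstice otter".
Within "noon solstice otter", the head is "otter" (specifically "solstice otter") and the modifier is "noon".
Within "solstice otter", the head is "otter" and the modifier is "solstice".
Assembled: [[noon [solstice otter]] hunter].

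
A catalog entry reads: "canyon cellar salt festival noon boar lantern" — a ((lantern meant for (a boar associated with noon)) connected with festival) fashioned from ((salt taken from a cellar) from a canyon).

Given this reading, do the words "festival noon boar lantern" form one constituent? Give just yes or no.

yes

The paraphrase groups the words so that "festival noon boar lantern" is one unit: it corresponds to a single parenthesized sub-phrase.
The full structure is [[canyon [cellar salt]] [festival [[noon boar] lantern]]], in which [festival noon boar lantern] is a constituent.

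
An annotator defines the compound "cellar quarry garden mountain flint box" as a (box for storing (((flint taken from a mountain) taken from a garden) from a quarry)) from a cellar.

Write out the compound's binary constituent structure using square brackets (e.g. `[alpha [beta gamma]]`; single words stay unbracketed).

Whole compound: head "box" (specifically "quarry garden mountain flint box"), modifier "cellar".
Within "quarry garden mountain flint box", the head is "box" and the modifier is "quarry garden mountain flint".
Within "quarry garden mountain flint", the head is "flint" (specifically "garden mountain flint") and the modifier is "quarry".
Within "garden mountain flint", the head is "flint" (specifically "mountain flint") and the modifier is "garden".
Within "mountain flint", the head is "flint" and the modifier is "mountain".
Assembled: [cellar [[quarry [garden [mountain flint]]] box]].

[cellar [[quarry [garden [mountain flint]]] box]]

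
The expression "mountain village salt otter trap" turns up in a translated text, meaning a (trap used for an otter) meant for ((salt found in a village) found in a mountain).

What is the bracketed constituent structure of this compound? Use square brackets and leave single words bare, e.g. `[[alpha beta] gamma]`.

Whole compound: head "trap" (specifically "otter trap"), modifier "mountain village salt".
Inside "mountain village salt": head "salt" (specifically "village salt"), modifier "mountain".
Inside "village salt": head "salt", modifier "village".
Inside "otter trap": head "trap", modifier "otter".
So the structure is [[mountain [village salt]] [otter trap]].

[[mountain [village salt]] [otter trap]]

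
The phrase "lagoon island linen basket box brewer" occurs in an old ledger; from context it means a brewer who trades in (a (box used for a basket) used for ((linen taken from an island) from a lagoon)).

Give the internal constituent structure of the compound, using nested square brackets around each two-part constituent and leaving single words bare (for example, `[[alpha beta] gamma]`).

[[[lagoon [island linen]] [basket box]] brewer]

Overall it is a kind of brewer; the modifier is "lagoon island linen basket box".
"lagoon island linen basket box" → head "box" (specifically "basket box"), modifier "lagoon island linen".
"lagoon island linen" → head "linen" (specifically "island linen"), modifier "lagoon".
"island linen" → head "linen", modifier "island".
"basket box" → head "box", modifier "basket".
So the structure is [[[lagoon [island linen]] [basket box]] brewer].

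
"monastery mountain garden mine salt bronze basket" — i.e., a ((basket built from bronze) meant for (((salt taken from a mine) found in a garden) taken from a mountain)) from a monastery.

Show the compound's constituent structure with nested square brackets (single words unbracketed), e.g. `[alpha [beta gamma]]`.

[monastery [[mountain [garden [mine salt]]] [bronze basket]]]

The outermost head in the paraphrase is "basket" (specifically "mountain garden mine salt bronze basket"), modified by "monastery".
"mountain garden mine salt bronze basket" → head "basket" (specifically "bronze basket"), modifier "mountain garden mine salt".
"mountain garden mine salt" → head "salt" (specifically "garden mine salt"), modifier "mountain".
"garden mine salt" → head "salt" (specifically "mine salt"), modifier "garden".
"mine salt" → head "salt", modifier "mine".
"bronze basket" → head "basket", modifier "bronze".
So the structure is [monastery [[mountain [garden [mine salt]]] [bronze basket]]].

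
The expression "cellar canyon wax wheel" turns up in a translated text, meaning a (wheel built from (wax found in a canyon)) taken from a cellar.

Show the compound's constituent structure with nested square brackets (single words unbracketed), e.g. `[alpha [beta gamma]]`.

Whole compound: head "wheel" (specifically "canyon wax wheel"), modifier "cellar".
"canyon wax wheel" → head "wheel", modifier "canyon wax".
"canyon wax" → head "wax", modifier "canyon".
So the structure is [cellar [[canyon wax] wheel]].

[cellar [[canyon wax] wheel]]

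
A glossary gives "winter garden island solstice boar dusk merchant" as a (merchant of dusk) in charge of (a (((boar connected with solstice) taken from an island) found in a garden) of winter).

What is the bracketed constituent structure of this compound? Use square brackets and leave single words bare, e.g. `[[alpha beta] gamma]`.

[[winter [garden [island [solstice boar]]]] [dusk merchant]]

At the top level: head "merchant" (specifically "dusk merchant"); modifier "winter garden island solstice boar".
"winter garden island solstice boar" → head "boar" (specifically "garden island solstice boar"), modifier "winter".
"garden island solstice boar" → head "boar" (specifically "island solstice boar"), modifier "garden".
"island solstice boar" → head "boar" (specifically "solstice boar"), modifier "island".
"solstice boar" → head "boar", modifier "solstice".
"dusk merchant" → head "merchant", modifier "dusk".
Assembled: [[winter [garden [island [solstice boar]]]] [dusk merchant]].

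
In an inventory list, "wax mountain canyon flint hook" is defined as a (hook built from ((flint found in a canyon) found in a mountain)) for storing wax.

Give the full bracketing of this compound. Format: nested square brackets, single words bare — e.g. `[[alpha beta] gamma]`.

[wax [[mountain [canyon flint]] hook]]

Whole compound: head "hook" (specifically "mountain canyon flint hook"), modifier "wax".
Within "mountain canyon flint hook", the head is "hook" and the modifier is "mountain canyon flint".
Within "mountain canyon flint", the head is "flint" (specifically "canyon flint") and the modifier is "mountain".
Within "canyon flint", the head is "flint" and the modifier is "canyon".
So the structure is [wax [[mountain [canyon flint]] hook]].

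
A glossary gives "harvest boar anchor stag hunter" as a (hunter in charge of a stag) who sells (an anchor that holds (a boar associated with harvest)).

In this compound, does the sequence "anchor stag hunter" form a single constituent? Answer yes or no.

The top-level split is [harvest boar anchor] [stag hunter]; the full structure is [[[harvest boar] anchor] [stag hunter]].
"anchor stag hunter" straddles a constituent boundary, so it is not a single unit.

no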